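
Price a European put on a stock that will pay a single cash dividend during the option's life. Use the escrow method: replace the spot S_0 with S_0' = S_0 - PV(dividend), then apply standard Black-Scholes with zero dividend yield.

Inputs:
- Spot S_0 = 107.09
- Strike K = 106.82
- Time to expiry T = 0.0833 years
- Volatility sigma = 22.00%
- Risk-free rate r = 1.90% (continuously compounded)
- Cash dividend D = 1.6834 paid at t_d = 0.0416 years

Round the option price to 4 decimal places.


Answer: Price = 3.3526

Derivation:
PV(D) = D * exp(-r * t_d) = 1.6834 * 0.99920991 = 1.68206997
S_0' = S_0 - PV(D) = 107.0900 - 1.68206997 = 105.40793003
d1 = (ln(S_0'/K) + (r + sigma^2/2)*T) / (sigma*sqrt(T)) = -0.15290366
d2 = d1 - sigma*sqrt(T) = -0.21639948
exp(-rT) = 0.99841855
N(-d1) = 0.56076287; N(-d2) = 0.58566182
P = K * exp(-rT) * N(-d2) - S_0' * N(-d1) = 106.8200 * 0.99841855 * 0.58566182 - 105.40793003 * 0.56076287 = 3.3526


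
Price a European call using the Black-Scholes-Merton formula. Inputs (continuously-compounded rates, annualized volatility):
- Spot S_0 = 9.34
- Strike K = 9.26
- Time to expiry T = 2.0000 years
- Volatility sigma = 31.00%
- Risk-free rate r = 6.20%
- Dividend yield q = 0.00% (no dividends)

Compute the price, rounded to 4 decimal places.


Answer: Price = 2.1677

Derivation:
d1 = (ln(S/K) + (r - q + 0.5*sigma^2) * T) / (sigma * sqrt(T)) = 0.52166735
d2 = d1 - sigma * sqrt(T) = 0.08326115
exp(-rT) = 0.88337984; exp(-qT) = 1.00000000
C = S_0 * exp(-qT) * N(d1) - K * exp(-rT) * N(d2)
N(d1) = 0.69904902; N(d2) = 0.53317805
C = 9.3400 * 1.00000000 * 0.69904902 - 9.2600 * 0.88337984 * 0.53317805 = 2.1677


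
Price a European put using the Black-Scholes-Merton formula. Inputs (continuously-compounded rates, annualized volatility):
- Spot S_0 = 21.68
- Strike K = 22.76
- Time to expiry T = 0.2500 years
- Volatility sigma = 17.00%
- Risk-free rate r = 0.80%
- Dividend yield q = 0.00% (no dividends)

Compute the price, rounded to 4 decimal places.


Answer: Price = 1.3801

Derivation:
d1 = (ln(S/K) + (r - q + 0.5*sigma^2) * T) / (sigma * sqrt(T)) = -0.50590509
d2 = d1 - sigma * sqrt(T) = -0.59090509
exp(-rT) = 0.99800200; exp(-qT) = 1.00000000
P = K * exp(-rT) * N(-d2) - S_0 * exp(-qT) * N(-d1)
N(-d1) = 0.69353836; N(-d2) = 0.72270799
P = 22.7600 * 0.99800200 * 0.72270799 - 21.6800 * 1.00000000 * 0.69353836 = 1.3801


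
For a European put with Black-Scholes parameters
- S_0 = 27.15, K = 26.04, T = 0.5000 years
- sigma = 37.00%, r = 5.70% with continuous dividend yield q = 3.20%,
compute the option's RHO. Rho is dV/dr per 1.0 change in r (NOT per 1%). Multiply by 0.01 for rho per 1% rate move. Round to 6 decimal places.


d1 = 0.3381431604; d2 = 0.0765136514
phi(d1) = 0.3767743049; exp(-qT) = 0.9841273201; exp(-rT) = 0.9719022941
N(-d2) = 0.4695052268
Rho = -K*T*exp(-rT)*N(-d2) = -26.0400 * 0.5000 * 0.9719022941 * 0.4695052268 = -5.941198

Answer: Rho = -5.941198


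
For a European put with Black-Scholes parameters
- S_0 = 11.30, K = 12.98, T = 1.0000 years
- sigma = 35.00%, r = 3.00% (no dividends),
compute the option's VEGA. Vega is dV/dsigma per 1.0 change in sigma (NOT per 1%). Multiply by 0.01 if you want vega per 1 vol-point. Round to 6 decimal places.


Answer: Vega = 4.466970

Derivation:
d1 = -0.1353056730; d2 = -0.4853056730
phi(d1) = 0.3953071008; exp(-qT) = 1.0000000000; exp(-rT) = 0.9704455335
Vega = S * exp(-qT) * phi(d1) * sqrt(T) = 11.3000 * 1.0000000000 * 0.3953071008 * 1.0000000000 = 4.466970


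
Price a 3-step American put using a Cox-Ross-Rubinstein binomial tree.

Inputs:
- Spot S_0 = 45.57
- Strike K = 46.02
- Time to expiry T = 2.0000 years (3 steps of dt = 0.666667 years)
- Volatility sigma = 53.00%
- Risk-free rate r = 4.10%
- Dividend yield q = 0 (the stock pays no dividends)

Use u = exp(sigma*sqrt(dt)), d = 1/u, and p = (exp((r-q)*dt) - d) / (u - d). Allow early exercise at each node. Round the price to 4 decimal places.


dt = T/N = 0.666667
u = exp(sigma*sqrt(dt)) = 1.541480; d = 1/u = 0.648727
p = (exp((r-q)*dt) - d) / (u - d) = 0.424511
Discount per step: exp(-r*dt) = 0.973037
Stock lattice S(k, i) with i counting down-moves:
  k=0: S(0,0) = 45.5700
  k=1: S(1,0) = 70.2453; S(1,1) = 29.5625
  k=2: S(2,0) = 108.2817; S(2,1) = 45.5700; S(2,2) = 19.1780
  k=3: S(3,0) = 166.9141; S(3,1) = 70.2453; S(3,2) = 29.5625; S(3,3) = 12.4413
Terminal payoffs V(N, i) = max(K - S_T, 0):
  V(3,0) = 0.000000; V(3,1) = 0.000000; V(3,2) = 16.457507; V(3,3) = 33.578719
Backward induction: V(k, i) = exp(-r*dt) * [p * V(k+1, i) + (1-p) * V(k+1, i+1)]; then take max(V_cont, immediate exercise) for American.
  V(2,0) = exp(-r*dt) * [p*0.000000 + (1-p)*0.000000] = 0.000000; exercise = 0.000000; V(2,0) = max -> 0.000000
  V(2,1) = exp(-r*dt) * [p*0.000000 + (1-p)*16.457507] = 9.215749; exercise = 0.450000; V(2,1) = max -> 9.215749
  V(2,2) = exp(-r*dt) * [p*16.457507 + (1-p)*33.578719] = 25.601166; exercise = 26.842011; V(2,2) = max -> 26.842011
  V(1,0) = exp(-r*dt) * [p*0.000000 + (1-p)*9.215749] = 5.160565; exercise = 0.000000; V(1,0) = max -> 5.160565
  V(1,1) = exp(-r*dt) * [p*9.215749 + (1-p)*26.842011] = 18.837483; exercise = 16.457507; V(1,1) = max -> 18.837483
  V(0,0) = exp(-r*dt) * [p*5.160565 + (1-p)*18.837483] = 12.680115; exercise = 0.450000; V(0,0) = max -> 12.680115

Answer: Price = V(0,0) = 12.6801


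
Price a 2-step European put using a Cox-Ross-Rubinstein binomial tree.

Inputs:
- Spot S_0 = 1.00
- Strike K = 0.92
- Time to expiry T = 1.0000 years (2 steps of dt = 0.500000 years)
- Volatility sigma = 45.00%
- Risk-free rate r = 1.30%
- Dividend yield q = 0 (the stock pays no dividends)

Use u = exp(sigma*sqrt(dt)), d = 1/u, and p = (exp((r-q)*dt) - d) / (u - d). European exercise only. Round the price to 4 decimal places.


dt = T/N = 0.500000
u = exp(sigma*sqrt(dt)) = 1.374648; d = 1/u = 0.727459
p = (exp((r-q)*dt) - d) / (u - d) = 0.431191
Discount per step: exp(-r*dt) = 0.993521
Stock lattice S(k, i) with i counting down-moves:
  k=0: S(0,0) = 1.0000
  k=1: S(1,0) = 1.3746; S(1,1) = 0.7275
  k=2: S(2,0) = 1.8897; S(2,1) = 1.0000; S(2,2) = 0.5292
Terminal payoffs V(N, i) = max(K - S_T, 0):
  V(2,0) = 0.000000; V(2,1) = 0.000000; V(2,2) = 0.390804
Backward induction: V(k, i) = exp(-r*dt) * [p * V(k+1, i) + (1-p) * V(k+1, i+1)].
  V(1,0) = exp(-r*dt) * [p*0.000000 + (1-p)*0.000000] = 0.000000
  V(1,1) = exp(-r*dt) * [p*0.000000 + (1-p)*0.390804] = 0.220852
  V(0,0) = exp(-r*dt) * [p*0.000000 + (1-p)*0.220852] = 0.124809

Answer: Price = V(0,0) = 0.1248


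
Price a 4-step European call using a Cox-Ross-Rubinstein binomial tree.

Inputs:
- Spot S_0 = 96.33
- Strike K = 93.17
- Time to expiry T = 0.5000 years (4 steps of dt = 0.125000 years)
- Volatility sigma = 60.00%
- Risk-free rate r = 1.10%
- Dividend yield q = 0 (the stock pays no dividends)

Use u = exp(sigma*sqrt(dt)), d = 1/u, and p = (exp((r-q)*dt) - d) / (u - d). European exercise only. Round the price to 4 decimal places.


Answer: Price = V(0,0) = 17.3516

Derivation:
dt = T/N = 0.125000
u = exp(sigma*sqrt(dt)) = 1.236311; d = 1/u = 0.808858
p = (exp((r-q)*dt) - d) / (u - d) = 0.450384
Discount per step: exp(-r*dt) = 0.998626
Stock lattice S(k, i) with i counting down-moves:
  k=0: S(0,0) = 96.3300
  k=1: S(1,0) = 119.0938; S(1,1) = 77.9173
  k=2: S(2,0) = 147.2370; S(2,1) = 96.3300; S(2,2) = 63.0240
  k=3: S(3,0) = 182.0308; S(3,1) = 119.0938; S(3,2) = 77.9173; S(3,3) = 50.9775
  k=4: S(4,0) = 225.0467; S(4,1) = 147.2370; S(4,2) = 96.3300; S(4,3) = 63.0240; S(4,4) = 41.2335
Terminal payoffs V(N, i) = max(S_T - K, 0):
  V(4,0) = 131.876700; V(4,1) = 54.067049; V(4,2) = 3.160000; V(4,3) = 0.000000; V(4,4) = 0.000000
Backward induction: V(k, i) = exp(-r*dt) * [p * V(k+1, i) + (1-p) * V(k+1, i+1)].
  V(3,0) = exp(-r*dt) * [p*131.876700 + (1-p)*54.067049] = 88.988820
  V(3,1) = exp(-r*dt) * [p*54.067049 + (1-p)*3.160000] = 26.051870
  V(3,2) = exp(-r*dt) * [p*3.160000 + (1-p)*0.000000] = 1.421258
  V(3,3) = exp(-r*dt) * [p*0.000000 + (1-p)*0.000000] = 0.000000
  V(2,0) = exp(-r*dt) * [p*88.988820 + (1-p)*26.051870] = 54.322914
  V(2,1) = exp(-r*dt) * [p*26.051870 + (1-p)*1.421258] = 12.497294
  V(2,2) = exp(-r*dt) * [p*1.421258 + (1-p)*0.000000] = 0.639232
  V(1,0) = exp(-r*dt) * [p*54.322914 + (1-p)*12.497294] = 31.291824
  V(1,1) = exp(-r*dt) * [p*12.497294 + (1-p)*0.639232] = 5.971695
  V(0,0) = exp(-r*dt) * [p*31.291824 + (1-p)*5.971695] = 17.351599


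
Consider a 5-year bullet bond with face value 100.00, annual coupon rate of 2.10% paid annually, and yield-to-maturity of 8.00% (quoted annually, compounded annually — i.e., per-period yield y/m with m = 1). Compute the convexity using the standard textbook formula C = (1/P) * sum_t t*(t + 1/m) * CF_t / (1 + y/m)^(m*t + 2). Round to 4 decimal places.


Coupon per period c = face * coupon_rate / m = 2.100000
Periods per year m = 1; per-period yield y/m = 0.080000
Number of cashflows N = 5
Cashflows (t years, CF_t, discount factor 1/(1+y/m)^(m*t), PV):
  t = 1.0000: CF_t = 2.100000, DF = 0.925926, PV = 1.944444
  t = 2.0000: CF_t = 2.100000, DF = 0.857339, PV = 1.800412
  t = 3.0000: CF_t = 2.100000, DF = 0.793832, PV = 1.667048
  t = 4.0000: CF_t = 2.100000, DF = 0.735030, PV = 1.543563
  t = 5.0000: CF_t = 102.100000, DF = 0.680583, PV = 69.487544
Price P = sum_t PV_t = 76.443011
Convexity numerator sum_t t*(t + 1/m) * CF_t / (1+y/m)^(m*t + 2):
  t = 1.0000: term = 3.334095
  t = 2.0000: term = 9.261376
  t = 3.0000: term = 17.150697
  t = 4.0000: term = 26.467124
  t = 5.0000: term = 1787.231081
Convexity = (1/P) * sum = 1843.444373 / 76.443011 = 24.115277

Answer: Convexity = 24.1153


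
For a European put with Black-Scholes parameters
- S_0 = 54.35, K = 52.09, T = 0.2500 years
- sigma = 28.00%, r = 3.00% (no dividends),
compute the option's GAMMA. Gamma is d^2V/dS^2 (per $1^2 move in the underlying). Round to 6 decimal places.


d1 = 0.4269401558; d2 = 0.2869401558
phi(d1) = 0.3641907604; exp(-qT) = 1.0000000000; exp(-rT) = 0.9925280548
Gamma = exp(-qT) * phi(d1) / (S * sigma * sqrt(T)) = 1.0000000000 * 0.3641907604 / (54.3500 * 0.2800 * 0.5000000000) = 0.047863

Answer: Gamma = 0.047863


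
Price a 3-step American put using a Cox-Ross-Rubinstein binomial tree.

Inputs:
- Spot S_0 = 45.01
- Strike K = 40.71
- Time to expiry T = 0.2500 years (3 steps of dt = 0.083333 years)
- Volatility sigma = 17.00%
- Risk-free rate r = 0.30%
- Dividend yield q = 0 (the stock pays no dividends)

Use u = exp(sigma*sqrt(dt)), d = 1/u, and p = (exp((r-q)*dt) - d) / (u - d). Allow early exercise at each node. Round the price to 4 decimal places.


dt = T/N = 0.083333
u = exp(sigma*sqrt(dt)) = 1.050299; d = 1/u = 0.952110
p = (exp((r-q)*dt) - d) / (u - d) = 0.490280
Discount per step: exp(-r*dt) = 0.999750
Stock lattice S(k, i) with i counting down-moves:
  k=0: S(0,0) = 45.0100
  k=1: S(1,0) = 47.2740; S(1,1) = 42.8545
  k=2: S(2,0) = 49.6518; S(2,1) = 45.0100; S(2,2) = 40.8022
  k=3: S(3,0) = 52.1492; S(3,1) = 47.2740; S(3,2) = 42.8545; S(3,3) = 38.8481
Terminal payoffs V(N, i) = max(K - S_T, 0):
  V(3,0) = 0.000000; V(3,1) = 0.000000; V(3,2) = 0.000000; V(3,3) = 1.861853
Backward induction: V(k, i) = exp(-r*dt) * [p * V(k+1, i) + (1-p) * V(k+1, i+1)]; then take max(V_cont, immediate exercise) for American.
  V(2,0) = exp(-r*dt) * [p*0.000000 + (1-p)*0.000000] = 0.000000; exercise = 0.000000; V(2,0) = max -> 0.000000
  V(2,1) = exp(-r*dt) * [p*0.000000 + (1-p)*0.000000] = 0.000000; exercise = 0.000000; V(2,1) = max -> 0.000000
  V(2,2) = exp(-r*dt) * [p*0.000000 + (1-p)*1.861853] = 0.948786; exercise = 0.000000; V(2,2) = max -> 0.948786
  V(1,0) = exp(-r*dt) * [p*0.000000 + (1-p)*0.000000] = 0.000000; exercise = 0.000000; V(1,0) = max -> 0.000000
  V(1,1) = exp(-r*dt) * [p*0.000000 + (1-p)*0.948786] = 0.483494; exercise = 0.000000; V(1,1) = max -> 0.483494
  V(0,0) = exp(-r*dt) * [p*0.000000 + (1-p)*0.483494] = 0.246385; exercise = 0.000000; V(0,0) = max -> 0.246385

Answer: Price = V(0,0) = 0.2464


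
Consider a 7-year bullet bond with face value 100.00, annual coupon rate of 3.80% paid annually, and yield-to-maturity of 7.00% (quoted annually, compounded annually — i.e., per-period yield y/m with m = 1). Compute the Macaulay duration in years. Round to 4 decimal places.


Answer: Macaulay duration = 6.1909 years

Derivation:
Coupon per period c = face * coupon_rate / m = 3.800000
Periods per year m = 1; per-period yield y/m = 0.070000
Number of cashflows N = 7
Cashflows (t years, CF_t, discount factor 1/(1+y/m)^(m*t), PV):
  t = 1.0000: CF_t = 3.800000, DF = 0.934579, PV = 3.551402
  t = 2.0000: CF_t = 3.800000, DF = 0.873439, PV = 3.319067
  t = 3.0000: CF_t = 3.800000, DF = 0.816298, PV = 3.101932
  t = 4.0000: CF_t = 3.800000, DF = 0.762895, PV = 2.899002
  t = 5.0000: CF_t = 3.800000, DF = 0.712986, PV = 2.709347
  t = 6.0000: CF_t = 3.800000, DF = 0.666342, PV = 2.532100
  t = 7.0000: CF_t = 103.800000, DF = 0.622750, PV = 64.641423
Price P = sum_t PV_t = 82.754274
Macaulay numerator sum_t t * PV_t:
  t * PV_t at t = 1.0000: 3.551402
  t * PV_t at t = 2.0000: 6.638134
  t * PV_t at t = 3.0000: 9.305796
  t * PV_t at t = 4.0000: 11.596007
  t * PV_t at t = 5.0000: 13.546737
  t * PV_t at t = 6.0000: 15.192603
  t * PV_t at t = 7.0000: 452.489962
Macaulay duration D = (sum_t t * PV_t) / P = 512.320642 / 82.754274 = 6.190866


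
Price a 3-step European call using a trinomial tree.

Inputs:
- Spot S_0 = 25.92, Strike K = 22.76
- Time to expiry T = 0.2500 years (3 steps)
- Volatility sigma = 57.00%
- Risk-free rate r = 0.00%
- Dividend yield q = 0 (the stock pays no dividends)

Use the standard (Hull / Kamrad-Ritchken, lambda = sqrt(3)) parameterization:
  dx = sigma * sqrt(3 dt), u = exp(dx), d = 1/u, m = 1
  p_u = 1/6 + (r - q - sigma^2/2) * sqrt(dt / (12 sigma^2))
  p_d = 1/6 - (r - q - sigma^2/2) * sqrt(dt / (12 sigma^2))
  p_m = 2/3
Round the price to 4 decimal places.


dt = T/N = 0.083333; dx = sigma*sqrt(3*dt) = 0.285000
u = exp(dx) = 1.329762; d = 1/u = 0.752014
p_u = 0.142917, p_m = 0.666667, p_d = 0.190417
Discount per step: exp(-r*dt) = 1.000000
Stock lattice S(k, j) with j the centered position index:
  k=0: S(0,+0) = 25.9200
  k=1: S(1,-1) = 19.4922; S(1,+0) = 25.9200; S(1,+1) = 34.4674
  k=2: S(2,-2) = 14.6584; S(2,-1) = 19.4922; S(2,+0) = 25.9200; S(2,+1) = 34.4674; S(2,+2) = 45.8335
  k=3: S(3,-3) = 11.0233; S(3,-2) = 14.6584; S(3,-1) = 19.4922; S(3,+0) = 25.9200; S(3,+1) = 34.4674; S(3,+2) = 45.8335; S(3,+3) = 60.9476
Terminal payoffs V(N, j) = max(S_T - K, 0):
  V(3,-3) = 0.000000; V(3,-2) = 0.000000; V(3,-1) = 0.000000; V(3,+0) = 3.160000; V(3,+1) = 11.707432; V(3,+2) = 23.073482; V(3,+3) = 38.187624
Backward induction: V(k, j) = exp(-r*dt) * [p_u * V(k+1, j+1) + p_m * V(k+1, j) + p_d * V(k+1, j-1)]
  V(2,-2) = exp(-r*dt) * [p_u*0.000000 + p_m*0.000000 + p_d*0.000000] = 0.000000
  V(2,-1) = exp(-r*dt) * [p_u*3.160000 + p_m*0.000000 + p_d*0.000000] = 0.451617
  V(2,+0) = exp(-r*dt) * [p_u*11.707432 + p_m*3.160000 + p_d*0.000000] = 3.779854
  V(2,+1) = exp(-r*dt) * [p_u*23.073482 + p_m*11.707432 + p_d*3.160000] = 11.704256
  V(2,+2) = exp(-r*dt) * [p_u*38.187624 + p_m*23.073482 + p_d*11.707432] = 23.069259
  V(1,-1) = exp(-r*dt) * [p_u*3.779854 + p_m*0.451617 + p_d*0.000000] = 0.841282
  V(1,+0) = exp(-r*dt) * [p_u*11.704256 + p_m*3.779854 + p_d*0.451617] = 4.278631
  V(1,+1) = exp(-r*dt) * [p_u*23.069259 + p_m*11.704256 + p_d*3.779854] = 11.819566
  V(0,+0) = exp(-r*dt) * [p_u*11.819566 + p_m*4.278631 + p_d*0.841282] = 4.701828

Answer: Price = V(0,0) = 4.7018


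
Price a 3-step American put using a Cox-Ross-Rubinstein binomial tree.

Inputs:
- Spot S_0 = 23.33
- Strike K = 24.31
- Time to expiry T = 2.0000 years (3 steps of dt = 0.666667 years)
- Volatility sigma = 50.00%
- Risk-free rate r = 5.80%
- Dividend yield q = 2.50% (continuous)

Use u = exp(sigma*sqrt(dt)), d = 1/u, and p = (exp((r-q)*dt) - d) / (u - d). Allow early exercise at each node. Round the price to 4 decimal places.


dt = T/N = 0.666667
u = exp(sigma*sqrt(dt)) = 1.504181; d = 1/u = 0.664814
p = (exp((r-q)*dt) - d) / (u - d) = 0.425833
Discount per step: exp(-r*dt) = 0.962071
Stock lattice S(k, i) with i counting down-moves:
  k=0: S(0,0) = 23.3300
  k=1: S(1,0) = 35.0925; S(1,1) = 15.5101
  k=2: S(2,0) = 52.7855; S(2,1) = 23.3300; S(2,2) = 10.3113
  k=3: S(3,0) = 79.3989; S(3,1) = 35.0925; S(3,2) = 15.5101; S(3,3) = 6.8551
Terminal payoffs V(N, i) = max(K - S_T, 0):
  V(3,0) = 0.000000; V(3,1) = 0.000000; V(3,2) = 8.799894; V(3,3) = 17.454884
Backward induction: V(k, i) = exp(-r*dt) * [p * V(k+1, i) + (1-p) * V(k+1, i+1)]; then take max(V_cont, immediate exercise) for American.
  V(2,0) = exp(-r*dt) * [p*0.000000 + (1-p)*0.000000] = 0.000000; exercise = 0.000000; V(2,0) = max -> 0.000000
  V(2,1) = exp(-r*dt) * [p*0.000000 + (1-p)*8.799894] = 4.860971; exercise = 0.980000; V(2,1) = max -> 4.860971
  V(2,2) = exp(-r*dt) * [p*8.799894 + (1-p)*17.454884] = 13.247054; exercise = 13.998668; V(2,2) = max -> 13.998668
  V(1,0) = exp(-r*dt) * [p*0.000000 + (1-p)*4.860971] = 2.685150; exercise = 0.000000; V(1,0) = max -> 2.685150
  V(1,1) = exp(-r*dt) * [p*4.860971 + (1-p)*13.998668] = 9.724171; exercise = 8.799894; V(1,1) = max -> 9.724171
  V(0,0) = exp(-r*dt) * [p*2.685150 + (1-p)*9.724171] = 6.471589; exercise = 0.980000; V(0,0) = max -> 6.471589

Answer: Price = V(0,0) = 6.4716


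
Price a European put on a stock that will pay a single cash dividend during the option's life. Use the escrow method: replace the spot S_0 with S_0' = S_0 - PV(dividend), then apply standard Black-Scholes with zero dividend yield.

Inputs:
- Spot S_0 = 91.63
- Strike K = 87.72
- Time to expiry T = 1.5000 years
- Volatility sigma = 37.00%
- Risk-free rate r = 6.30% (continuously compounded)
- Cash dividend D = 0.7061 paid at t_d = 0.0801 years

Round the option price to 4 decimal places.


Answer: Price = 10.3610

Derivation:
PV(D) = D * exp(-r * t_d) = 0.7061 * 0.99496641 = 0.70254578
S_0' = S_0 - PV(D) = 91.6300 - 0.70254578 = 90.92745422
d1 = (ln(S_0'/K) + (r + sigma^2/2)*T) / (sigma*sqrt(T)) = 0.51436429
d2 = d1 - sigma*sqrt(T) = 0.06120869
exp(-rT) = 0.90982773
N(-d1) = 0.30349866; N(-d2) = 0.47559651
P = K * exp(-rT) * N(-d2) - S_0' * N(-d1) = 87.7200 * 0.90982773 * 0.47559651 - 90.92745422 * 0.30349866 = 10.3610


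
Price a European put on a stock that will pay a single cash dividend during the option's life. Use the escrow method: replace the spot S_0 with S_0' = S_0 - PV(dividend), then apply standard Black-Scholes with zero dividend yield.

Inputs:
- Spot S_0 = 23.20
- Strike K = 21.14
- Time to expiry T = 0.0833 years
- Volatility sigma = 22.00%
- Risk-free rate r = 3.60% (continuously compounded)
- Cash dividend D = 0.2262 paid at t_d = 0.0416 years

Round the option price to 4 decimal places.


Answer: Price = 0.0562

Derivation:
PV(D) = D * exp(-r * t_d) = 0.2262 * 0.99850352 = 0.22586150
S_0' = S_0 - PV(D) = 23.2000 - 0.22586150 = 22.97413850
d1 = (ln(S_0'/K) + (r + sigma^2/2)*T) / (sigma*sqrt(T)) = 1.38933304
d2 = d1 - sigma*sqrt(T) = 1.32583722
exp(-rT) = 0.99700569
N(-d1) = 0.08236575; N(-d2) = 0.09244681
P = K * exp(-rT) * N(-d2) - S_0' * N(-d1) = 21.1400 * 0.99700569 * 0.09244681 - 22.97413850 * 0.08236575 = 0.0562


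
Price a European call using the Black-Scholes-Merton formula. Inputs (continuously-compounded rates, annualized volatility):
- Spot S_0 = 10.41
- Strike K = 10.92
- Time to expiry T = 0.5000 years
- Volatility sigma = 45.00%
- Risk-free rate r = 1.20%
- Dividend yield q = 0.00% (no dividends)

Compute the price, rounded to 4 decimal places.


d1 = (ln(S/K) + (r - q + 0.5*sigma^2) * T) / (sigma * sqrt(T)) = 0.02764289
d2 = d1 - sigma * sqrt(T) = -0.29055517
exp(-rT) = 0.99401796; exp(-qT) = 1.00000000
C = S_0 * exp(-qT) * N(d1) - K * exp(-rT) * N(d2)
N(d1) = 0.51102651; N(d2) = 0.38569578
C = 10.4100 * 1.00000000 * 0.51102651 - 10.9200 * 0.99401796 * 0.38569578 = 1.1332

Answer: Price = 1.1332


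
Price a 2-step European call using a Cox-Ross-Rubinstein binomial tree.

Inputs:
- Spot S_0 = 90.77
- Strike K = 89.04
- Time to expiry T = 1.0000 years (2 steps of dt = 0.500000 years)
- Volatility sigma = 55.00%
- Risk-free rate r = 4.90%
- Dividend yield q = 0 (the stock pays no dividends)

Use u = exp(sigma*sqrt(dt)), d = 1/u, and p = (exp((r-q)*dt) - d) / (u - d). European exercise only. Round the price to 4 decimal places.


Answer: Price = V(0,0) = 20.3732

Derivation:
dt = T/N = 0.500000
u = exp(sigma*sqrt(dt)) = 1.475370; d = 1/u = 0.677796
p = (exp((r-q)*dt) - d) / (u - d) = 0.435078
Discount per step: exp(-r*dt) = 0.975798
Stock lattice S(k, i) with i counting down-moves:
  k=0: S(0,0) = 90.7700
  k=1: S(1,0) = 133.9193; S(1,1) = 61.5236
  k=2: S(2,0) = 197.5805; S(2,1) = 90.7700; S(2,2) = 41.7004
Terminal payoffs V(N, i) = max(S_T - K, 0):
  V(2,0) = 108.540539; V(2,1) = 1.730000; V(2,2) = 0.000000
Backward induction: V(k, i) = exp(-r*dt) * [p * V(k+1, i) + (1-p) * V(k+1, i+1)].
  V(1,0) = exp(-r*dt) * [p*108.540539 + (1-p)*1.730000] = 47.034298
  V(1,1) = exp(-r*dt) * [p*1.730000 + (1-p)*0.000000] = 0.734468
  V(0,0) = exp(-r*dt) * [p*47.034298 + (1-p)*0.734468] = 20.373178


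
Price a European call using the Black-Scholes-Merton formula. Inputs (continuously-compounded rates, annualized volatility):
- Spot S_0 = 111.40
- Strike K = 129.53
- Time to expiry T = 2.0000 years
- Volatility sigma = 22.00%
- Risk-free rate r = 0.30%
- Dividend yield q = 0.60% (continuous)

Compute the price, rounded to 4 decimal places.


d1 = (ln(S/K) + (r - q + 0.5*sigma^2) * T) / (sigma * sqrt(T)) = -0.34836319
d2 = d1 - sigma * sqrt(T) = -0.65949017
exp(-rT) = 0.99401796; exp(-qT) = 0.98807171
C = S_0 * exp(-qT) * N(d1) - K * exp(-rT) * N(d2)
N(d1) = 0.36378372; N(d2) = 0.25479053
C = 111.4000 * 0.98807171 * 0.36378372 - 129.5300 * 0.99401796 * 0.25479053 = 7.2365

Answer: Price = 7.2365


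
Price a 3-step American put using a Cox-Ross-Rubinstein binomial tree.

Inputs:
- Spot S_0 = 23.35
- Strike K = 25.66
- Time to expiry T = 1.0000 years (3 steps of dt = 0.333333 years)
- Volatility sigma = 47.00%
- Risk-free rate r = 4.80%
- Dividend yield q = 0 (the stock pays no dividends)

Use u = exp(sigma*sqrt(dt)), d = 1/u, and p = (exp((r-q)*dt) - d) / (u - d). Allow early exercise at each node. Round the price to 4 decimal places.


dt = T/N = 0.333333
u = exp(sigma*sqrt(dt)) = 1.311740; d = 1/u = 0.762346
p = (exp((r-q)*dt) - d) / (u - d) = 0.461932
Discount per step: exp(-r*dt) = 0.984127
Stock lattice S(k, i) with i counting down-moves:
  k=0: S(0,0) = 23.3500
  k=1: S(1,0) = 30.6291; S(1,1) = 17.8008
  k=2: S(2,0) = 40.1775; S(2,1) = 23.3500; S(2,2) = 13.5704
  k=3: S(3,0) = 52.7024; S(3,1) = 30.6291; S(3,2) = 17.8008; S(3,3) = 10.3453
Terminal payoffs V(N, i) = max(K - S_T, 0):
  V(3,0) = 0.000000; V(3,1) = 0.000000; V(3,2) = 7.859219; V(3,3) = 15.314692
Backward induction: V(k, i) = exp(-r*dt) * [p * V(k+1, i) + (1-p) * V(k+1, i+1)]; then take max(V_cont, immediate exercise) for American.
  V(2,0) = exp(-r*dt) * [p*0.000000 + (1-p)*0.000000] = 0.000000; exercise = 0.000000; V(2,0) = max -> 0.000000
  V(2,1) = exp(-r*dt) * [p*0.000000 + (1-p)*7.859219] = 4.161673; exercise = 2.310000; V(2,1) = max -> 4.161673
  V(2,2) = exp(-r*dt) * [p*7.859219 + (1-p)*15.314692] = 11.682351; exercise = 12.089644; V(2,2) = max -> 12.089644
  V(1,0) = exp(-r*dt) * [p*0.000000 + (1-p)*4.161673] = 2.203721; exercise = 0.000000; V(1,0) = max -> 2.203721
  V(1,1) = exp(-r*dt) * [p*4.161673 + (1-p)*12.089644] = 8.293696; exercise = 7.859219; V(1,1) = max -> 8.293696
  V(0,0) = exp(-r*dt) * [p*2.203721 + (1-p)*8.293696] = 5.393552; exercise = 2.310000; V(0,0) = max -> 5.393552

Answer: Price = V(0,0) = 5.3936


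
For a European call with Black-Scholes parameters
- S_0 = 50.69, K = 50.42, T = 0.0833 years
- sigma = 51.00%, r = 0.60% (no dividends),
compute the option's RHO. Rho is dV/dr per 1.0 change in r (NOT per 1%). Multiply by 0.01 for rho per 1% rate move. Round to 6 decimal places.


Answer: Rho = 2.042151

Derivation:
d1 = 0.1132763365; d2 = -0.0339185343
phi(d1) = 0.3963909539; exp(-qT) = 1.0000000000; exp(-rT) = 0.9995003249
N(d2) = 0.4864710567
Rho = K*T*exp(-rT)*N(d2) = 50.4200 * 0.0833 * 0.9995003249 * 0.4864710567 = 2.042151


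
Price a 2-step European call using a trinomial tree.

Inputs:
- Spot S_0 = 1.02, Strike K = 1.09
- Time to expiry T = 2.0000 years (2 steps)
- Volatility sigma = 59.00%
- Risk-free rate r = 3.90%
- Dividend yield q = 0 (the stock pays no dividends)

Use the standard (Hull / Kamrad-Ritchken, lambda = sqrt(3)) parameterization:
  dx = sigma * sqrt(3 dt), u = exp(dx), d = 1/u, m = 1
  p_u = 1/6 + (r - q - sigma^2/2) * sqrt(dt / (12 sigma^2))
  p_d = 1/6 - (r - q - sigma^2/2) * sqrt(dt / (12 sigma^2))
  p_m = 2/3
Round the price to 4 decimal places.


dt = T/N = 1.000000; dx = sigma*sqrt(3*dt) = 1.021910
u = exp(dx) = 2.778497; d = 1/u = 0.359907
p_u = 0.100589, p_m = 0.666667, p_d = 0.232744
Discount per step: exp(-r*dt) = 0.961751
Stock lattice S(k, j) with j the centered position index:
  k=0: S(0,+0) = 1.0200
  k=1: S(1,-1) = 0.3671; S(1,+0) = 1.0200; S(1,+1) = 2.8341
  k=2: S(2,-2) = 0.1321; S(2,-1) = 0.3671; S(2,+0) = 1.0200; S(2,+1) = 2.8341; S(2,+2) = 7.8744
Terminal payoffs V(N, j) = max(S_T - K, 0):
  V(2,-2) = 0.000000; V(2,-1) = 0.000000; V(2,+0) = 0.000000; V(2,+1) = 1.744066; V(2,+2) = 6.784444
Backward induction: V(k, j) = exp(-r*dt) * [p_u * V(k+1, j+1) + p_m * V(k+1, j) + p_d * V(k+1, j-1)]
  V(1,-1) = exp(-r*dt) * [p_u*0.000000 + p_m*0.000000 + p_d*0.000000] = 0.000000
  V(1,+0) = exp(-r*dt) * [p_u*1.744066 + p_m*0.000000 + p_d*0.000000] = 0.168724
  V(1,+1) = exp(-r*dt) * [p_u*6.784444 + p_m*1.744066 + p_d*0.000000] = 1.774578
  V(0,+0) = exp(-r*dt) * [p_u*1.774578 + p_m*0.168724 + p_d*0.000000] = 0.279857

Answer: Price = V(0,0) = 0.2799


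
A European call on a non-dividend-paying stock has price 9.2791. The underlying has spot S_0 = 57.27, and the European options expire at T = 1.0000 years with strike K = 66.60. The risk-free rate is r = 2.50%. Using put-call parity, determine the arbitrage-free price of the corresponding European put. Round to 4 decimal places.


Answer: Put price = 16.9647

Derivation:
Put-call parity: C - P = S_0 * exp(-qT) - K * exp(-rT).
S_0 * exp(-qT) = 57.2700 * 1.00000000 = 57.27000000
K * exp(-rT) = 66.6000 * 0.97530991 = 64.95564014
P = C - S*exp(-qT) + K*exp(-rT)
P = 9.2791 - 57.27000000 + 64.95564014 = 16.9647


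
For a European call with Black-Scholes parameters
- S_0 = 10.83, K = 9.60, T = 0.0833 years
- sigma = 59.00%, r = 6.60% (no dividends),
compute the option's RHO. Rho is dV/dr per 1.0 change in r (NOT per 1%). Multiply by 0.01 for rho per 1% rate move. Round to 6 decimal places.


Answer: Rho = 0.591544

Derivation:
d1 = 0.8254029210; d2 = 0.6551186587
phi(d1) = 0.2837721861; exp(-qT) = 1.0000000000; exp(-rT) = 0.9945172852
N(d2) = 0.7438043201
Rho = K*T*exp(-rT)*N(d2) = 9.6000 * 0.0833 * 0.9945172852 * 0.7438043201 = 0.591544


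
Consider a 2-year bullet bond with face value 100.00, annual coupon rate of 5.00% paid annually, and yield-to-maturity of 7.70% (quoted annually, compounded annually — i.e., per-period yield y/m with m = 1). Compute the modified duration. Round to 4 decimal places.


Coupon per period c = face * coupon_rate / m = 5.000000
Periods per year m = 1; per-period yield y/m = 0.077000
Number of cashflows N = 2
Cashflows (t years, CF_t, discount factor 1/(1+y/m)^(m*t), PV):
  t = 1.0000: CF_t = 5.000000, DF = 0.928505, PV = 4.642526
  t = 2.0000: CF_t = 105.000000, DF = 0.862122, PV = 90.522782
Price P = sum_t PV_t = 95.165308
First compute Macaulay numerator sum_t t * PV_t:
  t * PV_t at t = 1.0000: 4.642526
  t * PV_t at t = 2.0000: 181.045564
Macaulay duration D = 185.688090 / 95.165308 = 1.951216
Modified duration = D / (1 + y/m) = 1.951216 / (1 + 0.077000) = 1.811714

Answer: Modified duration = 1.8117


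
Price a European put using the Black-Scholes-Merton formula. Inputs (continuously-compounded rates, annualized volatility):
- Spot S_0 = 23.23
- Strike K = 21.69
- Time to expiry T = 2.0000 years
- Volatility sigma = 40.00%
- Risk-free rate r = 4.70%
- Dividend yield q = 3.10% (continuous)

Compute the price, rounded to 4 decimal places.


d1 = (ln(S/K) + (r - q + 0.5*sigma^2) * T) / (sigma * sqrt(T)) = 0.46066809
d2 = d1 - sigma * sqrt(T) = -0.10501734
exp(-rT) = 0.91028276; exp(-qT) = 0.93988289
P = K * exp(-rT) * N(-d2) - S_0 * exp(-qT) * N(-d1)
N(-d1) = 0.32251838; N(-d2) = 0.54181897
P = 21.6900 * 0.91028276 * 0.54181897 - 23.2300 * 0.93988289 * 0.32251838 = 3.6560

Answer: Price = 3.6560


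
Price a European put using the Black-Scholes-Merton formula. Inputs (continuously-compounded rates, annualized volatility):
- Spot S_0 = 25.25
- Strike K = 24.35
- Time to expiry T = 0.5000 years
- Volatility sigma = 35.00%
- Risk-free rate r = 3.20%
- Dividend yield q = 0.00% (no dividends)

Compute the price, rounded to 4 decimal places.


Answer: Price = 1.8337

Derivation:
d1 = (ln(S/K) + (r - q + 0.5*sigma^2) * T) / (sigma * sqrt(T)) = 0.33504459
d2 = d1 - sigma * sqrt(T) = 0.08755722
exp(-rT) = 0.98412732; exp(-qT) = 1.00000000
P = K * exp(-rT) * N(-d2) - S_0 * exp(-qT) * N(-d1)
N(-d1) = 0.36879572; N(-d2) = 0.46511430
P = 24.3500 * 0.98412732 * 0.46511430 - 25.2500 * 1.00000000 * 0.36879572 = 1.8337


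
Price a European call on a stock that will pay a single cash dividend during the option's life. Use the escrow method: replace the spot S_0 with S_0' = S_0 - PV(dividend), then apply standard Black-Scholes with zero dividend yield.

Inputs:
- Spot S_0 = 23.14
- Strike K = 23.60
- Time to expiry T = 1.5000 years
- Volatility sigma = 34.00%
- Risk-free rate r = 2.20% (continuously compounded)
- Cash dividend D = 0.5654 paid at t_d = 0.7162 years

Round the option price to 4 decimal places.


Answer: Price = 3.6215

Derivation:
PV(D) = D * exp(-r * t_d) = 0.5654 * 0.98436708 = 0.55656115
S_0' = S_0 - PV(D) = 23.1400 - 0.55656115 = 22.58343885
d1 = (ln(S_0'/K) + (r + sigma^2/2)*T) / (sigma*sqrt(T)) = 0.18171883
d2 = d1 - sigma*sqrt(T) = -0.23469442
exp(-rT) = 0.96753856
N(d1) = 0.57209831; N(d2) = 0.40722296
C = S_0' * N(d1) - K * exp(-rT) * N(d2) = 22.58343885 * 0.57209831 - 23.6000 * 0.96753856 * 0.40722296 = 3.6215


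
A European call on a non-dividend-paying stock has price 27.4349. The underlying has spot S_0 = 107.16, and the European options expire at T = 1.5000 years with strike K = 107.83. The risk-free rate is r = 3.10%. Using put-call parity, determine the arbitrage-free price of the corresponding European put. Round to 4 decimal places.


Answer: Put price = 23.2056

Derivation:
Put-call parity: C - P = S_0 * exp(-qT) - K * exp(-rT).
S_0 * exp(-qT) = 107.1600 * 1.00000000 = 107.16000000
K * exp(-rT) = 107.8300 * 0.95456456 = 102.93069657
P = C - S*exp(-qT) + K*exp(-rT)
P = 27.4349 - 107.16000000 + 102.93069657 = 23.2056


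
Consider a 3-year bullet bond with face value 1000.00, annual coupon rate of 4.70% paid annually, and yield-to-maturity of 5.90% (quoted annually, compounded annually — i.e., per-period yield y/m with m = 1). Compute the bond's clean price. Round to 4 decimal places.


Coupon per period c = face * coupon_rate / m = 47.000000
Periods per year m = 1; per-period yield y/m = 0.059000
Number of cashflows N = 3
Cashflows (t years, CF_t, discount factor 1/(1+y/m)^(m*t), PV):
  t = 1.0000: CF_t = 47.000000, DF = 0.944287, PV = 44.381492
  t = 2.0000: CF_t = 47.000000, DF = 0.891678, PV = 41.908869
  t = 3.0000: CF_t = 1047.000000, DF = 0.842000, PV = 881.574057
Price P = sum_t PV_t = 967.864418

Answer: Price = 967.8644


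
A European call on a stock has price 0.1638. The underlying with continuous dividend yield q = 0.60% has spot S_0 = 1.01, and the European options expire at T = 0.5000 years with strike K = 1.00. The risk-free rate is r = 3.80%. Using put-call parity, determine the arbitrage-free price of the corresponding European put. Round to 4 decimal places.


Answer: Put price = 0.1380

Derivation:
Put-call parity: C - P = S_0 * exp(-qT) - K * exp(-rT).
S_0 * exp(-qT) = 1.0100 * 0.99700450 = 1.00697454
K * exp(-rT) = 1.0000 * 0.98117936 = 0.98117936
P = C - S*exp(-qT) + K*exp(-rT)
P = 0.1638 - 1.00697454 + 0.98117936 = 0.1380


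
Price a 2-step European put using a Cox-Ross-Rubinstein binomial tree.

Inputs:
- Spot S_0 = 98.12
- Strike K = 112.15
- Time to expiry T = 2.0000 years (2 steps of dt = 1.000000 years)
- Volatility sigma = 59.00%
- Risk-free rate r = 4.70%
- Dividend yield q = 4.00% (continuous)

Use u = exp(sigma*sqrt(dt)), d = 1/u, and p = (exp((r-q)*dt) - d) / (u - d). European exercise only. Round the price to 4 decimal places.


Answer: Price = V(0,0) = 36.2596

Derivation:
dt = T/N = 1.000000
u = exp(sigma*sqrt(dt)) = 1.803988; d = 1/u = 0.554327
p = (exp((r-q)*dt) - d) / (u - d) = 0.362256
Discount per step: exp(-r*dt) = 0.954087
Stock lattice S(k, i) with i counting down-moves:
  k=0: S(0,0) = 98.1200
  k=1: S(1,0) = 177.0073; S(1,1) = 54.3906
  k=2: S(2,0) = 319.3192; S(2,1) = 98.1200; S(2,2) = 30.1502
Terminal payoffs V(N, i) = max(K - S_T, 0):
  V(2,0) = 0.000000; V(2,1) = 14.030000; V(2,2) = 81.999810
Backward induction: V(k, i) = exp(-r*dt) * [p * V(k+1, i) + (1-p) * V(k+1, i+1)].
  V(1,0) = exp(-r*dt) * [p*0.000000 + (1-p)*14.030000] = 8.536743
  V(1,1) = exp(-r*dt) * [p*14.030000 + (1-p)*81.999810] = 54.742994
  V(0,0) = exp(-r*dt) * [p*8.536743 + (1-p)*54.742994] = 36.259616


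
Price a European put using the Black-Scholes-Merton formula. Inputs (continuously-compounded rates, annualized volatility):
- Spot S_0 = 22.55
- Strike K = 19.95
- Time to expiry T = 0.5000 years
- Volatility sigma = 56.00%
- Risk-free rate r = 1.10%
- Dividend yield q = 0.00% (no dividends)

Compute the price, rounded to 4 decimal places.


d1 = (ln(S/K) + (r - q + 0.5*sigma^2) * T) / (sigma * sqrt(T)) = 0.52125367
d2 = d1 - sigma * sqrt(T) = 0.12527387
exp(-rT) = 0.99451510; exp(-qT) = 1.00000000
P = K * exp(-rT) * N(-d2) - S_0 * exp(-qT) * N(-d1)
N(-d1) = 0.30109504; N(-d2) = 0.45015337
P = 19.9500 * 0.99451510 * 0.45015337 - 22.5500 * 1.00000000 * 0.30109504 = 2.1416

Answer: Price = 2.1416


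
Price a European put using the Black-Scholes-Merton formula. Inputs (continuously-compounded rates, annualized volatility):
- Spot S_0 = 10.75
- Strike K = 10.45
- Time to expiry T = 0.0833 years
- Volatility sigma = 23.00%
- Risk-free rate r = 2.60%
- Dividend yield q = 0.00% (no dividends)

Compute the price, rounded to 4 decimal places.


Answer: Price = 0.1481

Derivation:
d1 = (ln(S/K) + (r - q + 0.5*sigma^2) * T) / (sigma * sqrt(T)) = 0.49219458
d2 = d1 - sigma * sqrt(T) = 0.42581258
exp(-rT) = 0.99783654; exp(-qT) = 1.00000000
P = K * exp(-rT) * N(-d2) - S_0 * exp(-qT) * N(-d1)
N(-d1) = 0.31129090; N(-d2) = 0.33512221
P = 10.4500 * 0.99783654 * 0.33512221 - 10.7500 * 1.00000000 * 0.31129090 = 0.1481


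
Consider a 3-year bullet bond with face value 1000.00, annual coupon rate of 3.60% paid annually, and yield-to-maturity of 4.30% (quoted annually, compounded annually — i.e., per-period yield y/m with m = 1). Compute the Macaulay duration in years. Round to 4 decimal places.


Answer: Macaulay duration = 2.8959 years

Derivation:
Coupon per period c = face * coupon_rate / m = 36.000000
Periods per year m = 1; per-period yield y/m = 0.043000
Number of cashflows N = 3
Cashflows (t years, CF_t, discount factor 1/(1+y/m)^(m*t), PV):
  t = 1.0000: CF_t = 36.000000, DF = 0.958773, PV = 34.515820
  t = 2.0000: CF_t = 36.000000, DF = 0.919245, PV = 33.092828
  t = 3.0000: CF_t = 1036.000000, DF = 0.881347, PV = 913.075795
Price P = sum_t PV_t = 980.684443
Macaulay numerator sum_t t * PV_t:
  t * PV_t at t = 1.0000: 34.515820
  t * PV_t at t = 2.0000: 66.185656
  t * PV_t at t = 3.0000: 2739.227385
Macaulay duration D = (sum_t t * PV_t) / P = 2839.928861 / 980.684443 = 2.895864


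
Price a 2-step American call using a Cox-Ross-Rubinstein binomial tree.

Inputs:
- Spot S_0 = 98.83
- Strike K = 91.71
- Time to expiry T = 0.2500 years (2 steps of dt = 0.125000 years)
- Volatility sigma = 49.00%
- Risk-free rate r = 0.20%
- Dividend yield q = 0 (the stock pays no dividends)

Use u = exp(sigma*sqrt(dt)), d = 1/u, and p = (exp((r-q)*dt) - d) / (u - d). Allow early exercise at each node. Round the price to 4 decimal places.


dt = T/N = 0.125000
u = exp(sigma*sqrt(dt)) = 1.189153; d = 1/u = 0.840935
p = (exp((r-q)*dt) - d) / (u - d) = 0.457516
Discount per step: exp(-r*dt) = 0.999750
Stock lattice S(k, i) with i counting down-moves:
  k=0: S(0,0) = 98.8300
  k=1: S(1,0) = 117.5240; S(1,1) = 83.1096
  k=2: S(2,0) = 139.7540; S(2,1) = 98.8300; S(2,2) = 69.8897
Terminal payoffs V(N, i) = max(S_T - K, 0):
  V(2,0) = 48.043971; V(2,1) = 7.120000; V(2,2) = 0.000000
Backward induction: V(k, i) = exp(-r*dt) * [p * V(k+1, i) + (1-p) * V(k+1, i+1)]; then take max(V_cont, immediate exercise) for American.
  V(1,0) = exp(-r*dt) * [p*48.043971 + (1-p)*7.120000] = 25.836901; exercise = 25.813976; V(1,0) = max -> 25.836901
  V(1,1) = exp(-r*dt) * [p*7.120000 + (1-p)*0.000000] = 3.256698; exercise = 0.000000; V(1,1) = max -> 3.256698
  V(0,0) = exp(-r*dt) * [p*25.836901 + (1-p)*3.256698] = 13.584099; exercise = 7.120000; V(0,0) = max -> 13.584099

Answer: Price = V(0,0) = 13.5841


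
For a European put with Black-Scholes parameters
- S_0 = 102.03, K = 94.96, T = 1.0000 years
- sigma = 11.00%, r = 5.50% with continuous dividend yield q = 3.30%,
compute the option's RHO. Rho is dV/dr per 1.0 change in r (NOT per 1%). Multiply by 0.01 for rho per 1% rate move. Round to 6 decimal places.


d1 = 0.9078285217; d2 = 0.7978285217
phi(d1) = 0.2642089939; exp(-qT) = 0.9675385596; exp(-rT) = 0.9464851480
N(-d2) = 0.2124850037
Rho = -K*T*exp(-rT)*N(-d2) = -94.9600 * 1.0000 * 0.9464851480 * 0.2124850037 = -19.097776

Answer: Rho = -19.097776


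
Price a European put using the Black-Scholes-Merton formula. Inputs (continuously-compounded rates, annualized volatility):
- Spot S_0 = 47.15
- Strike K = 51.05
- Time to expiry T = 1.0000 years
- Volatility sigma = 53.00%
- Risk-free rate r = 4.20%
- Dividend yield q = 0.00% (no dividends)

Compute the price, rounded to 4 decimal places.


d1 = (ln(S/K) + (r - q + 0.5*sigma^2) * T) / (sigma * sqrt(T)) = 0.19429899
d2 = d1 - sigma * sqrt(T) = -0.33570101
exp(-rT) = 0.95886978; exp(-qT) = 1.00000000
P = K * exp(-rT) * N(-d2) - S_0 * exp(-qT) * N(-d1)
N(-d1) = 0.42297089; N(-d2) = 0.63145183
P = 51.0500 * 0.95886978 * 0.63145183 - 47.1500 * 1.00000000 * 0.42297089 = 10.9667

Answer: Price = 10.9667


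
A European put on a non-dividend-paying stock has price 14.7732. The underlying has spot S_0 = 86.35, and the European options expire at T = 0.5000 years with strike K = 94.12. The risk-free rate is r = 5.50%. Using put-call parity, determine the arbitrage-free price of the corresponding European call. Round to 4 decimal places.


Put-call parity: C - P = S_0 * exp(-qT) - K * exp(-rT).
S_0 * exp(-qT) = 86.3500 * 1.00000000 = 86.35000000
K * exp(-rT) = 94.1200 * 0.97287468 = 91.56696512
C = P + S*exp(-qT) - K*exp(-rT)
C = 14.7732 + 86.35000000 - 91.56696512 = 9.5562

Answer: Call price = 9.5562


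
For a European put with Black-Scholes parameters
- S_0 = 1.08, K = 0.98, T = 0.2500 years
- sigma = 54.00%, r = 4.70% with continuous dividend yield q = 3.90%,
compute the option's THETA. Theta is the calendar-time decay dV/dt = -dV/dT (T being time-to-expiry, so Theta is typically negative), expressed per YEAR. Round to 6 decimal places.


d1 = 0.5022731424; d2 = 0.2322731424
phi(d1) = 0.3516644982; exp(-qT) = 0.9902973771; exp(-rT) = 0.9883187617
Theta = -S*exp(-qT)*phi(d1)*sigma/(2*sqrt(T)) + r*K*exp(-rT)*N(-d2) - q*S*exp(-qT)*N(-d1)
N(-d1) = 0.3077376994; N(-d2) = 0.4081629356; sqrt(T) = 0.5000000000
Term 1 = -1.0800 * 0.9902973771 * 0.3516644982 * 0.5400 / (2 * 0.5000000000) = -0.2031008173
Term 2 = 0.0470 * 0.9800 * 0.9883187617 * 0.4081629356 = 0.0185803777
Term 3 = -0.0390 * 1.0800 * 0.9902973771 * 0.3077376994 = -0.0128361474
Theta = -0.2031008173 + (0.0185803777) + (-0.0128361474) = -0.197357

Answer: Theta = -0.197357


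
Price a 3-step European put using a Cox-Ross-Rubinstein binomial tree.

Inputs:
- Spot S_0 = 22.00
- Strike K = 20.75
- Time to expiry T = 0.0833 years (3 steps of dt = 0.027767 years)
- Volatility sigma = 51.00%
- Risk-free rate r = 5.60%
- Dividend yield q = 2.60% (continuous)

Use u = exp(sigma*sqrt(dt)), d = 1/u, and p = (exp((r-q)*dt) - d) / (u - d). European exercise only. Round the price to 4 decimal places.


dt = T/N = 0.027767
u = exp(sigma*sqrt(dt)) = 1.088699; d = 1/u = 0.918528
p = (exp((r-q)*dt) - d) / (u - d) = 0.483664
Discount per step: exp(-r*dt) = 0.998446
Stock lattice S(k, i) with i counting down-moves:
  k=0: S(0,0) = 22.0000
  k=1: S(1,0) = 23.9514; S(1,1) = 20.2076
  k=2: S(2,0) = 26.0758; S(2,1) = 22.0000; S(2,2) = 18.5613
  k=3: S(3,0) = 28.3887; S(3,1) = 23.9514; S(3,2) = 20.2076; S(3,3) = 17.0490
Terminal payoffs V(N, i) = max(K - S_T, 0):
  V(3,0) = 0.000000; V(3,1) = 0.000000; V(3,2) = 0.542386; V(3,3) = 3.700967
Backward induction: V(k, i) = exp(-r*dt) * [p * V(k+1, i) + (1-p) * V(k+1, i+1)].
  V(2,0) = exp(-r*dt) * [p*0.000000 + (1-p)*0.000000] = 0.000000
  V(2,1) = exp(-r*dt) * [p*0.000000 + (1-p)*0.542386] = 0.279618
  V(2,2) = exp(-r*dt) * [p*0.542386 + (1-p)*3.700967] = 2.169898
  V(1,0) = exp(-r*dt) * [p*0.000000 + (1-p)*0.279618] = 0.144153
  V(1,1) = exp(-r*dt) * [p*0.279618 + (1-p)*2.169898] = 1.253687
  V(0,0) = exp(-r*dt) * [p*0.144153 + (1-p)*1.253687] = 0.715931

Answer: Price = V(0,0) = 0.7159
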